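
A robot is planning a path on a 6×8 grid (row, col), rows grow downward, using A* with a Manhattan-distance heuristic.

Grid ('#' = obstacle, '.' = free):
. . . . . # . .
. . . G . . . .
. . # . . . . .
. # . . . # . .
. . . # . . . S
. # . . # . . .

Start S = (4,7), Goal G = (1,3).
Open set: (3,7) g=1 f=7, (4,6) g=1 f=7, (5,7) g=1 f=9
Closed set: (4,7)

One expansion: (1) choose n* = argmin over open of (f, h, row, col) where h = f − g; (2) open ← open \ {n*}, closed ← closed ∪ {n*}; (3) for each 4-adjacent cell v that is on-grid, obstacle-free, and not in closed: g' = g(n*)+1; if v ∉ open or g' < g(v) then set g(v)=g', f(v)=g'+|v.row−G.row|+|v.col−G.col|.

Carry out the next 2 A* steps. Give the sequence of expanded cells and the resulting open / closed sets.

step 1: expand (3,7) (f=7, h=6) → closed; open now [(2,7) g=2 f=7, (3,6) g=2 f=7, (4,6) g=1 f=7, (5,7) g=1 f=9]
step 2: expand (2,7) (f=7, h=5) → closed; open now [(1,7) g=3 f=7, (2,6) g=3 f=7, (3,6) g=2 f=7, (4,6) g=1 f=7, (5,7) g=1 f=9]

order=[(3,7) → (2,7)]; open=[(1,7) g=3 f=7, (2,6) g=3 f=7, (3,6) g=2 f=7, (4,6) g=1 f=7, (5,7) g=1 f=9]; closed=[(2,7), (3,7), (4,7)]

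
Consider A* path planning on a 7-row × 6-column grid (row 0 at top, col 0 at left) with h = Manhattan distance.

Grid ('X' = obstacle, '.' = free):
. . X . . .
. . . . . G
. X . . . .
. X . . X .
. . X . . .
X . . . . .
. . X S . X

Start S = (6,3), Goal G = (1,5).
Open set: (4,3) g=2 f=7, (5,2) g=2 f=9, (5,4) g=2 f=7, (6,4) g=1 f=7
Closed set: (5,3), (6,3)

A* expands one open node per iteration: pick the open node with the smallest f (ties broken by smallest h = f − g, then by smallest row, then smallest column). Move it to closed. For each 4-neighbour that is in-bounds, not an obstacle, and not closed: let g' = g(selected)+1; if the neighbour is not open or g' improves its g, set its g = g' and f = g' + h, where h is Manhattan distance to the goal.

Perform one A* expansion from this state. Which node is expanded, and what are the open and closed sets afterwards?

step 1: expand (4,3) (f=7, h=5) → closed; open now [(3,3) g=3 f=7, (4,4) g=3 f=7, (5,2) g=2 f=9, (5,4) g=2 f=7, (6,4) g=1 f=7]

expanded=(4,3); open=[(3,3) g=3 f=7, (4,4) g=3 f=7, (5,2) g=2 f=9, (5,4) g=2 f=7, (6,4) g=1 f=7]; closed=[(4,3), (5,3), (6,3)]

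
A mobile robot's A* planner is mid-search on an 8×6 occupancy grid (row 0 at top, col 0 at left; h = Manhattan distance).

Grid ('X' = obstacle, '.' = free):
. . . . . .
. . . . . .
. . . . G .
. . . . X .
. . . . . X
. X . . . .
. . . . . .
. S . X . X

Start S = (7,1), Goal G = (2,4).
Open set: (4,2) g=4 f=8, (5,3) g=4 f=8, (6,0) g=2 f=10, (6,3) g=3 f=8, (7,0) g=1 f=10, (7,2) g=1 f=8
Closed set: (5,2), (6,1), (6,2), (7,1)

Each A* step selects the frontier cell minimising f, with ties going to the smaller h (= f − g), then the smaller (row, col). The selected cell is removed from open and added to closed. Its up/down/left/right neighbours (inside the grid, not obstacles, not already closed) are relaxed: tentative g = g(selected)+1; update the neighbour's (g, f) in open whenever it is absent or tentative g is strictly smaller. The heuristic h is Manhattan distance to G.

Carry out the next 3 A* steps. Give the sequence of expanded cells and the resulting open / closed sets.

step 1: expand (4,2) (f=8, h=4) → closed; open now [(3,2) g=5 f=8, (4,1) g=5 f=10, (4,3) g=5 f=8, (5,3) g=4 f=8, (6,0) g=2 f=10, (6,3) g=3 f=8, (7,0) g=1 f=10, (7,2) g=1 f=8]
step 2: expand (3,2) (f=8, h=3) → closed; open now [(2,2) g=6 f=8, (3,1) g=6 f=10, (3,3) g=6 f=8, (4,1) g=5 f=10, (4,3) g=5 f=8, (5,3) g=4 f=8, (6,0) g=2 f=10, (6,3) g=3 f=8, (7,0) g=1 f=10, (7,2) g=1 f=8]
step 3: expand (2,2) (f=8, h=2) → closed; open now [(1,2) g=7 f=10, (2,1) g=7 f=10, (2,3) g=7 f=8, (3,1) g=6 f=10, (3,3) g=6 f=8, (4,1) g=5 f=10, (4,3) g=5 f=8, (5,3) g=4 f=8, (6,0) g=2 f=10, (6,3) g=3 f=8, (7,0) g=1 f=10, (7,2) g=1 f=8]

order=[(4,2) → (3,2) → (2,2)]; open=[(1,2) g=7 f=10, (2,1) g=7 f=10, (2,3) g=7 f=8, (3,1) g=6 f=10, (3,3) g=6 f=8, (4,1) g=5 f=10, (4,3) g=5 f=8, (5,3) g=4 f=8, (6,0) g=2 f=10, (6,3) g=3 f=8, (7,0) g=1 f=10, (7,2) g=1 f=8]; closed=[(2,2), (3,2), (4,2), (5,2), (6,1), (6,2), (7,1)]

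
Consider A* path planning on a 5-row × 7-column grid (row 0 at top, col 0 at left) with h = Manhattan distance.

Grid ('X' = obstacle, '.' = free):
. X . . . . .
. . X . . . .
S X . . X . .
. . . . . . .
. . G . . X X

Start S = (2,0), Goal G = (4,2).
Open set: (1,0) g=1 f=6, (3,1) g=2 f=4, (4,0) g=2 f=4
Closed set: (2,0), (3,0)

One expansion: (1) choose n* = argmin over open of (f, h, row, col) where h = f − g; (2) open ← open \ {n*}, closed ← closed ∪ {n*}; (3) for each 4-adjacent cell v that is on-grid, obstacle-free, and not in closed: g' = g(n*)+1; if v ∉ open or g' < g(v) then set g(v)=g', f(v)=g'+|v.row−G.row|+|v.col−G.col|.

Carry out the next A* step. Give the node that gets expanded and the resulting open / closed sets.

expanded=(3,1); open=[(1,0) g=1 f=6, (3,2) g=3 f=4, (4,0) g=2 f=4, (4,1) g=3 f=4]; closed=[(2,0), (3,0), (3,1)]

step 1: expand (3,1) (f=4, h=2) → closed; open now [(1,0) g=1 f=6, (3,2) g=3 f=4, (4,0) g=2 f=4, (4,1) g=3 f=4]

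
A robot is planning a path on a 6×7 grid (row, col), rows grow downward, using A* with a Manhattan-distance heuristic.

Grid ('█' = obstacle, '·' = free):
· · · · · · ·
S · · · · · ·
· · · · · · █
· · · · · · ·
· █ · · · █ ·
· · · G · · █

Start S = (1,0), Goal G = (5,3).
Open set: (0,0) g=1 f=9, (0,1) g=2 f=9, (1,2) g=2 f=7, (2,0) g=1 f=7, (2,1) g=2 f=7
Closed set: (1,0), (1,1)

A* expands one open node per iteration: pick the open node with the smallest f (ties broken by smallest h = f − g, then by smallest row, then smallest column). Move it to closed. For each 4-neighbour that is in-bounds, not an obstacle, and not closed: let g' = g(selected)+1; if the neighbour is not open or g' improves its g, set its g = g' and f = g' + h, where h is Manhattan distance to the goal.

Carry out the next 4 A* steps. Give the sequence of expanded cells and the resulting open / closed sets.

step 1: expand (1,2) (f=7, h=5) → closed; open now [(0,0) g=1 f=9, (0,1) g=2 f=9, (0,2) g=3 f=9, (1,3) g=3 f=7, (2,0) g=1 f=7, (2,1) g=2 f=7, (2,2) g=3 f=7]
step 2: expand (1,3) (f=7, h=4) → closed; open now [(0,0) g=1 f=9, (0,1) g=2 f=9, (0,2) g=3 f=9, (0,3) g=4 f=9, (1,4) g=4 f=9, (2,0) g=1 f=7, (2,1) g=2 f=7, (2,2) g=3 f=7, (2,3) g=4 f=7]
step 3: expand (2,3) (f=7, h=3) → closed; open now [(0,0) g=1 f=9, (0,1) g=2 f=9, (0,2) g=3 f=9, (0,3) g=4 f=9, (1,4) g=4 f=9, (2,0) g=1 f=7, (2,1) g=2 f=7, (2,2) g=3 f=7, (2,4) g=5 f=9, (3,3) g=5 f=7]
step 4: expand (3,3) (f=7, h=2) → closed; open now [(0,0) g=1 f=9, (0,1) g=2 f=9, (0,2) g=3 f=9, (0,3) g=4 f=9, (1,4) g=4 f=9, (2,0) g=1 f=7, (2,1) g=2 f=7, (2,2) g=3 f=7, (2,4) g=5 f=9, (3,2) g=6 f=9, (3,4) g=6 f=9, (4,3) g=6 f=7]

order=[(1,2) → (1,3) → (2,3) → (3,3)]; open=[(0,0) g=1 f=9, (0,1) g=2 f=9, (0,2) g=3 f=9, (0,3) g=4 f=9, (1,4) g=4 f=9, (2,0) g=1 f=7, (2,1) g=2 f=7, (2,2) g=3 f=7, (2,4) g=5 f=9, (3,2) g=6 f=9, (3,4) g=6 f=9, (4,3) g=6 f=7]; closed=[(1,0), (1,1), (1,2), (1,3), (2,3), (3,3)]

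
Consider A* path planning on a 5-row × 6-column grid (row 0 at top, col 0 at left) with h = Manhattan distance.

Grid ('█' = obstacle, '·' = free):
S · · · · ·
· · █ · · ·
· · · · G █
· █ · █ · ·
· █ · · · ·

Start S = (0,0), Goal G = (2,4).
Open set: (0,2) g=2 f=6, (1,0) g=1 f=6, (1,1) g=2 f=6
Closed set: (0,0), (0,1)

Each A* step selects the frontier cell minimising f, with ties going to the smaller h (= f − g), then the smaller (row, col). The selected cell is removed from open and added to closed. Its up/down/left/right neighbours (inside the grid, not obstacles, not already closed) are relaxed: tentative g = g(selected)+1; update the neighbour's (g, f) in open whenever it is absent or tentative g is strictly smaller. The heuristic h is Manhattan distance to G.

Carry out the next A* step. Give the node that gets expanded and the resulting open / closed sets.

step 1: expand (0,2) (f=6, h=4) → closed; open now [(0,3) g=3 f=6, (1,0) g=1 f=6, (1,1) g=2 f=6]

expanded=(0,2); open=[(0,3) g=3 f=6, (1,0) g=1 f=6, (1,1) g=2 f=6]; closed=[(0,0), (0,1), (0,2)]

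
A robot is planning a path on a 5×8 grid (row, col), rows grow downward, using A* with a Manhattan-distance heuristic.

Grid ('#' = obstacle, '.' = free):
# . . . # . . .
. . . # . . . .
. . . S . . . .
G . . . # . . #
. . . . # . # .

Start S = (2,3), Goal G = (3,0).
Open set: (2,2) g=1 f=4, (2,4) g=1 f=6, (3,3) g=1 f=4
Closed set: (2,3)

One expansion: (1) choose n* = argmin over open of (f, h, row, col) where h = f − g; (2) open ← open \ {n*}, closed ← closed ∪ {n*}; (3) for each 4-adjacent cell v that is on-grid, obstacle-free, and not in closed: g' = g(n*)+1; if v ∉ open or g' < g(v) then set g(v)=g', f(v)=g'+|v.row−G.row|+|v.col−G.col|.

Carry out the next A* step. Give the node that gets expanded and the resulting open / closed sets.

step 1: expand (2,2) (f=4, h=3) → closed; open now [(1,2) g=2 f=6, (2,1) g=2 f=4, (2,4) g=1 f=6, (3,2) g=2 f=4, (3,3) g=1 f=4]

expanded=(2,2); open=[(1,2) g=2 f=6, (2,1) g=2 f=4, (2,4) g=1 f=6, (3,2) g=2 f=4, (3,3) g=1 f=4]; closed=[(2,2), (2,3)]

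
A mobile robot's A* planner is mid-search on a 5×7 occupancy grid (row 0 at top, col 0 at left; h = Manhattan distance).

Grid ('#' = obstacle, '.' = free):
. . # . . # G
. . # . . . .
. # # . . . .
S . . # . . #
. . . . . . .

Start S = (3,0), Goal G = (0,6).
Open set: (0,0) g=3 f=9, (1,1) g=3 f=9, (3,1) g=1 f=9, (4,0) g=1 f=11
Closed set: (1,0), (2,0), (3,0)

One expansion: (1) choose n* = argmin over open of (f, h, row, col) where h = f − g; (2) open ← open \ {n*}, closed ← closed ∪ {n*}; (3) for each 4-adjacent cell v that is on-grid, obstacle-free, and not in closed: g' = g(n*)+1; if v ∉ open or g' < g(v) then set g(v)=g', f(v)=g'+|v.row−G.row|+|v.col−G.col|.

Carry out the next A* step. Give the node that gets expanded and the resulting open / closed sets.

step 1: expand (0,0) (f=9, h=6) → closed; open now [(0,1) g=4 f=9, (1,1) g=3 f=9, (3,1) g=1 f=9, (4,0) g=1 f=11]

expanded=(0,0); open=[(0,1) g=4 f=9, (1,1) g=3 f=9, (3,1) g=1 f=9, (4,0) g=1 f=11]; closed=[(0,0), (1,0), (2,0), (3,0)]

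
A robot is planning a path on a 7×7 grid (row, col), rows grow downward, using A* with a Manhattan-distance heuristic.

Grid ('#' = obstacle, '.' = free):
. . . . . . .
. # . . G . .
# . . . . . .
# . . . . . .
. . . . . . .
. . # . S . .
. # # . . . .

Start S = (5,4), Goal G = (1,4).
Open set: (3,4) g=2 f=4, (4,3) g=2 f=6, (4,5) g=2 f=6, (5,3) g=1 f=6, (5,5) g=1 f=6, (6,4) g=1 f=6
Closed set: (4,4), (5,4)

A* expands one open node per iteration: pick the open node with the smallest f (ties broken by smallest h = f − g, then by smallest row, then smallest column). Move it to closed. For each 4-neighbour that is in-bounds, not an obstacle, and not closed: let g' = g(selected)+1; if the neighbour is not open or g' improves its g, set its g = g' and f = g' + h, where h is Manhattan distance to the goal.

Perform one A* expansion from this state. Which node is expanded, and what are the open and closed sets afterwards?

step 1: expand (3,4) (f=4, h=2) → closed; open now [(2,4) g=3 f=4, (3,3) g=3 f=6, (3,5) g=3 f=6, (4,3) g=2 f=6, (4,5) g=2 f=6, (5,3) g=1 f=6, (5,5) g=1 f=6, (6,4) g=1 f=6]

expanded=(3,4); open=[(2,4) g=3 f=4, (3,3) g=3 f=6, (3,5) g=3 f=6, (4,3) g=2 f=6, (4,5) g=2 f=6, (5,3) g=1 f=6, (5,5) g=1 f=6, (6,4) g=1 f=6]; closed=[(3,4), (4,4), (5,4)]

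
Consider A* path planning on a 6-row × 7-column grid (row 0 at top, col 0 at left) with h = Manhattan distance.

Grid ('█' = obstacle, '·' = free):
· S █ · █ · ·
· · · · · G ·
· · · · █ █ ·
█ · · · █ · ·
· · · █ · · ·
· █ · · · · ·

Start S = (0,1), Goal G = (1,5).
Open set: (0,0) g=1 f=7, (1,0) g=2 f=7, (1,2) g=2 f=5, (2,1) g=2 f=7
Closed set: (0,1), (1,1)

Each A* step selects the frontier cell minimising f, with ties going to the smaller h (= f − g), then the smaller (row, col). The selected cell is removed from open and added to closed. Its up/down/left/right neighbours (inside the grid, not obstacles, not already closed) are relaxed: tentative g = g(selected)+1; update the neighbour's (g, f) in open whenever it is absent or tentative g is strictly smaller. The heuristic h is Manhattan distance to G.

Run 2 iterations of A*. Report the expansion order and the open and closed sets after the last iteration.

step 1: expand (1,2) (f=5, h=3) → closed; open now [(0,0) g=1 f=7, (1,0) g=2 f=7, (1,3) g=3 f=5, (2,1) g=2 f=7, (2,2) g=3 f=7]
step 2: expand (1,3) (f=5, h=2) → closed; open now [(0,0) g=1 f=7, (0,3) g=4 f=7, (1,0) g=2 f=7, (1,4) g=4 f=5, (2,1) g=2 f=7, (2,2) g=3 f=7, (2,3) g=4 f=7]

order=[(1,2) → (1,3)]; open=[(0,0) g=1 f=7, (0,3) g=4 f=7, (1,0) g=2 f=7, (1,4) g=4 f=5, (2,1) g=2 f=7, (2,2) g=3 f=7, (2,3) g=4 f=7]; closed=[(0,1), (1,1), (1,2), (1,3)]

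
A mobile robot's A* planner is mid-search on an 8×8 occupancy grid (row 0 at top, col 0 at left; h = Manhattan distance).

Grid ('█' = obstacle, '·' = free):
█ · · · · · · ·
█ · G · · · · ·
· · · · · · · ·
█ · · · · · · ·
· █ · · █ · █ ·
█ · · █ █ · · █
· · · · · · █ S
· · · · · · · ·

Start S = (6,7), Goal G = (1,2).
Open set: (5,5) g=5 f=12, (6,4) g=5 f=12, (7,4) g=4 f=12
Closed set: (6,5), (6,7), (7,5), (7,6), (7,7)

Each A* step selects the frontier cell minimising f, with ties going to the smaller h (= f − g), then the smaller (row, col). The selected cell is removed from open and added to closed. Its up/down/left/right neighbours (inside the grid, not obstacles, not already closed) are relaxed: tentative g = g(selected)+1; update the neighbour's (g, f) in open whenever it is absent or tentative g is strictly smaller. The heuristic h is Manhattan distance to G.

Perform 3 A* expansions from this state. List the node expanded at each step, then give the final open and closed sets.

step 1: expand (5,5) (f=12, h=7) → closed; open now [(4,5) g=6 f=12, (5,6) g=6 f=14, (6,4) g=5 f=12, (7,4) g=4 f=12]
step 2: expand (4,5) (f=12, h=6) → closed; open now [(3,5) g=7 f=12, (5,6) g=6 f=14, (6,4) g=5 f=12, (7,4) g=4 f=12]
step 3: expand (3,5) (f=12, h=5) → closed; open now [(2,5) g=8 f=12, (3,4) g=8 f=12, (3,6) g=8 f=14, (5,6) g=6 f=14, (6,4) g=5 f=12, (7,4) g=4 f=12]

order=[(5,5) → (4,5) → (3,5)]; open=[(2,5) g=8 f=12, (3,4) g=8 f=12, (3,6) g=8 f=14, (5,6) g=6 f=14, (6,4) g=5 f=12, (7,4) g=4 f=12]; closed=[(3,5), (4,5), (5,5), (6,5), (6,7), (7,5), (7,6), (7,7)]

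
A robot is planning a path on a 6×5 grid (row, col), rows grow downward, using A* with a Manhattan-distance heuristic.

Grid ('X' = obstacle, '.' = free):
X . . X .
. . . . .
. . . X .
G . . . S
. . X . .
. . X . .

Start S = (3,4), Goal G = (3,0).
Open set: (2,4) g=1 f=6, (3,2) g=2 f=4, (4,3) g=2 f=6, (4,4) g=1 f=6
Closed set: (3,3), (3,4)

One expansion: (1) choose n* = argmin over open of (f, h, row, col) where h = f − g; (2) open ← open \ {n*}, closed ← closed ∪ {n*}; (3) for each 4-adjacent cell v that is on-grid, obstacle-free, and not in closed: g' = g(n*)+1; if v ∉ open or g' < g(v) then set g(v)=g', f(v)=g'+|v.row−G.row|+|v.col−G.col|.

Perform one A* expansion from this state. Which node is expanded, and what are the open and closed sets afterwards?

step 1: expand (3,2) (f=4, h=2) → closed; open now [(2,2) g=3 f=6, (2,4) g=1 f=6, (3,1) g=3 f=4, (4,3) g=2 f=6, (4,4) g=1 f=6]

expanded=(3,2); open=[(2,2) g=3 f=6, (2,4) g=1 f=6, (3,1) g=3 f=4, (4,3) g=2 f=6, (4,4) g=1 f=6]; closed=[(3,2), (3,3), (3,4)]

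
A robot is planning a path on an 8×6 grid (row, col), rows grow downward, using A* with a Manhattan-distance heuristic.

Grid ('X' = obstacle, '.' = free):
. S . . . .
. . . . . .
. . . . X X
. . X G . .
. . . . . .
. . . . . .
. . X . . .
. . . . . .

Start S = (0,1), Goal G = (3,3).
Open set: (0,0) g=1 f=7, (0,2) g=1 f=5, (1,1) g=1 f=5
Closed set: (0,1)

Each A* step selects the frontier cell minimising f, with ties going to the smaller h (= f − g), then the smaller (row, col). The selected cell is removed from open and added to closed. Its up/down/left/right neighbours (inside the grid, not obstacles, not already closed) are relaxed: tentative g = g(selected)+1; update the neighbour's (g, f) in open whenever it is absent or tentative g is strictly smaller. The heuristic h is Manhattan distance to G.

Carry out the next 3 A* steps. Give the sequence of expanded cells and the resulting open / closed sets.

order=[(0,2) → (0,3) → (1,3)]; open=[(0,0) g=1 f=7, (0,4) g=3 f=7, (1,1) g=1 f=5, (1,2) g=2 f=5, (1,4) g=4 f=7, (2,3) g=4 f=5]; closed=[(0,1), (0,2), (0,3), (1,3)]

step 1: expand (0,2) (f=5, h=4) → closed; open now [(0,0) g=1 f=7, (0,3) g=2 f=5, (1,1) g=1 f=5, (1,2) g=2 f=5]
step 2: expand (0,3) (f=5, h=3) → closed; open now [(0,0) g=1 f=7, (0,4) g=3 f=7, (1,1) g=1 f=5, (1,2) g=2 f=5, (1,3) g=3 f=5]
step 3: expand (1,3) (f=5, h=2) → closed; open now [(0,0) g=1 f=7, (0,4) g=3 f=7, (1,1) g=1 f=5, (1,2) g=2 f=5, (1,4) g=4 f=7, (2,3) g=4 f=5]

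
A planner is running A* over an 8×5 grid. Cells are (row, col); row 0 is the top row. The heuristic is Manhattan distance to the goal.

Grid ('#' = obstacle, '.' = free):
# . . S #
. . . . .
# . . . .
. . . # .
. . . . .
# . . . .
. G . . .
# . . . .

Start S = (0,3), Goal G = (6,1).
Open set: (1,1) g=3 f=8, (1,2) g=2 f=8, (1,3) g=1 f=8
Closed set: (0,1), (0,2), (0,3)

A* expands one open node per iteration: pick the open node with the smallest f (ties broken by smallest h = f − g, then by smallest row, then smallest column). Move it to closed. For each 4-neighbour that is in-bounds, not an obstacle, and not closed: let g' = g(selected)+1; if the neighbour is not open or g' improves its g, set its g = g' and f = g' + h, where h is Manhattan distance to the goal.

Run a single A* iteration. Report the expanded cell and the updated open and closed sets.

expanded=(1,1); open=[(1,0) g=4 f=10, (1,2) g=2 f=8, (1,3) g=1 f=8, (2,1) g=4 f=8]; closed=[(0,1), (0,2), (0,3), (1,1)]

step 1: expand (1,1) (f=8, h=5) → closed; open now [(1,0) g=4 f=10, (1,2) g=2 f=8, (1,3) g=1 f=8, (2,1) g=4 f=8]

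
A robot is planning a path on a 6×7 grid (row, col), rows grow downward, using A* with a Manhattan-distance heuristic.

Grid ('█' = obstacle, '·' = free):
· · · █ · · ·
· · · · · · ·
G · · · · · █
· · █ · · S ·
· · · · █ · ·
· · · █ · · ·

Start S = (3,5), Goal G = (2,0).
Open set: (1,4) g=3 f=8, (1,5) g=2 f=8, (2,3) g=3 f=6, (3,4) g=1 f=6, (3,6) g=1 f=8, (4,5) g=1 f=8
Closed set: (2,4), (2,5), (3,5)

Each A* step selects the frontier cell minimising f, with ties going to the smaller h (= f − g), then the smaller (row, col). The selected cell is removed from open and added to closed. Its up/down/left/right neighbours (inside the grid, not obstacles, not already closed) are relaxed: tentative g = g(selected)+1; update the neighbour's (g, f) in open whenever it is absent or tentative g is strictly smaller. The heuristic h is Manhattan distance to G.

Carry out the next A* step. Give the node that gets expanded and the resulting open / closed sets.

expanded=(2,3); open=[(1,3) g=4 f=8, (1,4) g=3 f=8, (1,5) g=2 f=8, (2,2) g=4 f=6, (3,3) g=4 f=8, (3,4) g=1 f=6, (3,6) g=1 f=8, (4,5) g=1 f=8]; closed=[(2,3), (2,4), (2,5), (3,5)]

step 1: expand (2,3) (f=6, h=3) → closed; open now [(1,3) g=4 f=8, (1,4) g=3 f=8, (1,5) g=2 f=8, (2,2) g=4 f=6, (3,3) g=4 f=8, (3,4) g=1 f=6, (3,6) g=1 f=8, (4,5) g=1 f=8]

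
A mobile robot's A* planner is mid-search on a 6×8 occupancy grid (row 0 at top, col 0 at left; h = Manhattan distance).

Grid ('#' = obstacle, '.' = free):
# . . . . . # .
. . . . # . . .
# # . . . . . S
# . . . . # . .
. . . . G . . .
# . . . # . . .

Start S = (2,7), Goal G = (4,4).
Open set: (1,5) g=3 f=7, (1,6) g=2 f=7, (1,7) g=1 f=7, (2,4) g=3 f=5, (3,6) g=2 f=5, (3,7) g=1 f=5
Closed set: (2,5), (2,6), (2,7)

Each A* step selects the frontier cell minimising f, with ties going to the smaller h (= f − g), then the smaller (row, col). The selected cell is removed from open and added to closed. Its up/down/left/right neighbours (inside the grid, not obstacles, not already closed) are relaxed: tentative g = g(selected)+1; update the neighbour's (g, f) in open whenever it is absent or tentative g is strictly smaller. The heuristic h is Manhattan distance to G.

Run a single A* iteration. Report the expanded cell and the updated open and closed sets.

expanded=(2,4); open=[(1,5) g=3 f=7, (1,6) g=2 f=7, (1,7) g=1 f=7, (2,3) g=4 f=7, (3,4) g=4 f=5, (3,6) g=2 f=5, (3,7) g=1 f=5]; closed=[(2,4), (2,5), (2,6), (2,7)]

step 1: expand (2,4) (f=5, h=2) → closed; open now [(1,5) g=3 f=7, (1,6) g=2 f=7, (1,7) g=1 f=7, (2,3) g=4 f=7, (3,4) g=4 f=5, (3,6) g=2 f=5, (3,7) g=1 f=5]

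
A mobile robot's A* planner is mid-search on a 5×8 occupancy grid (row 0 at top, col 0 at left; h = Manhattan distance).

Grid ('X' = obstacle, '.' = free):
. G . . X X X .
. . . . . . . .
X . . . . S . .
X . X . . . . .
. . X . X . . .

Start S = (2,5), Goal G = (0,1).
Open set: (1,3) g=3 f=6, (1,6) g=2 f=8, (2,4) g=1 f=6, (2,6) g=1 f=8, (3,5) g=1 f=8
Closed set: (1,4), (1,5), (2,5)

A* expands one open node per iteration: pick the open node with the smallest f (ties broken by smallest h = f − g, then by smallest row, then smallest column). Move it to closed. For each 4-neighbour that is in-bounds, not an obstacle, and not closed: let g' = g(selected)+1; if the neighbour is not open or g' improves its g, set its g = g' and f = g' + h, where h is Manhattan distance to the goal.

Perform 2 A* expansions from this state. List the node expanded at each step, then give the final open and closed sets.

order=[(1,3) → (0,3)]; open=[(0,2) g=5 f=6, (1,2) g=4 f=6, (1,6) g=2 f=8, (2,3) g=4 f=8, (2,4) g=1 f=6, (2,6) g=1 f=8, (3,5) g=1 f=8]; closed=[(0,3), (1,3), (1,4), (1,5), (2,5)]

step 1: expand (1,3) (f=6, h=3) → closed; open now [(0,3) g=4 f=6, (1,2) g=4 f=6, (1,6) g=2 f=8, (2,3) g=4 f=8, (2,4) g=1 f=6, (2,6) g=1 f=8, (3,5) g=1 f=8]
step 2: expand (0,3) (f=6, h=2) → closed; open now [(0,2) g=5 f=6, (1,2) g=4 f=6, (1,6) g=2 f=8, (2,3) g=4 f=8, (2,4) g=1 f=6, (2,6) g=1 f=8, (3,5) g=1 f=8]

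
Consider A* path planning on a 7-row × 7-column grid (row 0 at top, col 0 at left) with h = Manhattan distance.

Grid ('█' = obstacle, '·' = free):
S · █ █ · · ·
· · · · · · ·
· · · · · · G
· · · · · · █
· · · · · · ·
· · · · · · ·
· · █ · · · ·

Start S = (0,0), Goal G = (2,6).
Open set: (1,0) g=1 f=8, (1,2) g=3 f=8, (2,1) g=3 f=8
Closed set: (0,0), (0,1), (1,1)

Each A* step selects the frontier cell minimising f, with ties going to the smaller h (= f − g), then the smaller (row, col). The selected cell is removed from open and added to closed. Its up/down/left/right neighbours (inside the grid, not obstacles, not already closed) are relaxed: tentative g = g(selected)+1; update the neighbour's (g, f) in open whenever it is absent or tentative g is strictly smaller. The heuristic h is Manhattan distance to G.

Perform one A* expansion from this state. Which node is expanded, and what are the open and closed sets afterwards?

step 1: expand (1,2) (f=8, h=5) → closed; open now [(1,0) g=1 f=8, (1,3) g=4 f=8, (2,1) g=3 f=8, (2,2) g=4 f=8]

expanded=(1,2); open=[(1,0) g=1 f=8, (1,3) g=4 f=8, (2,1) g=3 f=8, (2,2) g=4 f=8]; closed=[(0,0), (0,1), (1,1), (1,2)]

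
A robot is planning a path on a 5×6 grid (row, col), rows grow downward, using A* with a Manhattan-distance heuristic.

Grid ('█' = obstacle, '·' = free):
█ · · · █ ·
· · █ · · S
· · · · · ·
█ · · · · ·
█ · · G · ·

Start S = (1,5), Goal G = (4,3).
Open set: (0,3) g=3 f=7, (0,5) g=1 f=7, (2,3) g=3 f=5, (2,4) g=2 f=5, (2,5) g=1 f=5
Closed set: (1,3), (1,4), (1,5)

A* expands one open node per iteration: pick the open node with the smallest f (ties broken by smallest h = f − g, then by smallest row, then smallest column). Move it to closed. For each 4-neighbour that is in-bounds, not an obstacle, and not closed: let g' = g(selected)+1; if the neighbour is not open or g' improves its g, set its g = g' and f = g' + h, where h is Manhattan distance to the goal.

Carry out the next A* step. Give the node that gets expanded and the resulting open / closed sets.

expanded=(2,3); open=[(0,3) g=3 f=7, (0,5) g=1 f=7, (2,2) g=4 f=7, (2,4) g=2 f=5, (2,5) g=1 f=5, (3,3) g=4 f=5]; closed=[(1,3), (1,4), (1,5), (2,3)]

step 1: expand (2,3) (f=5, h=2) → closed; open now [(0,3) g=3 f=7, (0,5) g=1 f=7, (2,2) g=4 f=7, (2,4) g=2 f=5, (2,5) g=1 f=5, (3,3) g=4 f=5]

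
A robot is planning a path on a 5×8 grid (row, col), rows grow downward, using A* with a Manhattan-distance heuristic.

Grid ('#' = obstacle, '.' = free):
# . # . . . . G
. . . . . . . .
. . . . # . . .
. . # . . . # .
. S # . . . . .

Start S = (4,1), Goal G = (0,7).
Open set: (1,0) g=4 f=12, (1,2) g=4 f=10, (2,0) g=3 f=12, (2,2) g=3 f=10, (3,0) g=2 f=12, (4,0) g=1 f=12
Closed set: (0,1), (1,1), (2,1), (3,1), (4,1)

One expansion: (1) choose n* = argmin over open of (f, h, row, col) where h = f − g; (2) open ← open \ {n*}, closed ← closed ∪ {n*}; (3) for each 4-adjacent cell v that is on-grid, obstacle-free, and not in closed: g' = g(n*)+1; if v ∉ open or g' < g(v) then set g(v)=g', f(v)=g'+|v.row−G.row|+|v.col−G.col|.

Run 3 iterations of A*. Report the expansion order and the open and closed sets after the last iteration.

step 1: expand (1,2) (f=10, h=6) → closed; open now [(1,0) g=4 f=12, (1,3) g=5 f=10, (2,0) g=3 f=12, (2,2) g=3 f=10, (3,0) g=2 f=12, (4,0) g=1 f=12]
step 2: expand (1,3) (f=10, h=5) → closed; open now [(0,3) g=6 f=10, (1,0) g=4 f=12, (1,4) g=6 f=10, (2,0) g=3 f=12, (2,2) g=3 f=10, (2,3) g=6 f=12, (3,0) g=2 f=12, (4,0) g=1 f=12]
step 3: expand (0,3) (f=10, h=4) → closed; open now [(0,4) g=7 f=10, (1,0) g=4 f=12, (1,4) g=6 f=10, (2,0) g=3 f=12, (2,2) g=3 f=10, (2,3) g=6 f=12, (3,0) g=2 f=12, (4,0) g=1 f=12]

order=[(1,2) → (1,3) → (0,3)]; open=[(0,4) g=7 f=10, (1,0) g=4 f=12, (1,4) g=6 f=10, (2,0) g=3 f=12, (2,2) g=3 f=10, (2,3) g=6 f=12, (3,0) g=2 f=12, (4,0) g=1 f=12]; closed=[(0,1), (0,3), (1,1), (1,2), (1,3), (2,1), (3,1), (4,1)]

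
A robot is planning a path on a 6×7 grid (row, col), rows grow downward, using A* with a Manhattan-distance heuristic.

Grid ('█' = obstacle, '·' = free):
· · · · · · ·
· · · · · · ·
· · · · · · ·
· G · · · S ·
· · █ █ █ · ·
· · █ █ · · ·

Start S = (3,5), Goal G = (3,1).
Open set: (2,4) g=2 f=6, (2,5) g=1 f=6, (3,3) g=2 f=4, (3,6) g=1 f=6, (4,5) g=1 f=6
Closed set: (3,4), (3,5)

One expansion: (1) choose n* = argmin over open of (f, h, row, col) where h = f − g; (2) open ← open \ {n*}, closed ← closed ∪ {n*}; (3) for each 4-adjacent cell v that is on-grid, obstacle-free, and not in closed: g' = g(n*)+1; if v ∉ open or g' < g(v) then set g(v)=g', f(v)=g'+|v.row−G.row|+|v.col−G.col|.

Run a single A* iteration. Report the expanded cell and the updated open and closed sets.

step 1: expand (3,3) (f=4, h=2) → closed; open now [(2,3) g=3 f=6, (2,4) g=2 f=6, (2,5) g=1 f=6, (3,2) g=3 f=4, (3,6) g=1 f=6, (4,5) g=1 f=6]

expanded=(3,3); open=[(2,3) g=3 f=6, (2,4) g=2 f=6, (2,5) g=1 f=6, (3,2) g=3 f=4, (3,6) g=1 f=6, (4,5) g=1 f=6]; closed=[(3,3), (3,4), (3,5)]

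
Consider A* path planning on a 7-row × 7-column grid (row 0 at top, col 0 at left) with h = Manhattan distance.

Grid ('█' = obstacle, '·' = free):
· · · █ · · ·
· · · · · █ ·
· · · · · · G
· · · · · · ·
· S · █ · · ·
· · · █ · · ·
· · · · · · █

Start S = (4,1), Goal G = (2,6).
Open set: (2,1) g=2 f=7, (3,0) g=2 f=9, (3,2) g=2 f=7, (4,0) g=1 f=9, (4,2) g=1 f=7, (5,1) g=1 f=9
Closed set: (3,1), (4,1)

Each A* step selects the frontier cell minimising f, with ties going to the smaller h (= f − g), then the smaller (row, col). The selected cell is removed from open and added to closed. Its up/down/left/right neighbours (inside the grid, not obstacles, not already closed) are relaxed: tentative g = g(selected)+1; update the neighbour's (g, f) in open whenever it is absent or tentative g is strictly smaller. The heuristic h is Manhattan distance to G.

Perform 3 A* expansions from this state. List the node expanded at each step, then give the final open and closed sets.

order=[(2,1) → (2,2) → (2,3)]; open=[(1,1) g=3 f=9, (1,2) g=4 f=9, (1,3) g=5 f=9, (2,0) g=3 f=9, (2,4) g=5 f=7, (3,0) g=2 f=9, (3,2) g=2 f=7, (3,3) g=5 f=9, (4,0) g=1 f=9, (4,2) g=1 f=7, (5,1) g=1 f=9]; closed=[(2,1), (2,2), (2,3), (3,1), (4,1)]

step 1: expand (2,1) (f=7, h=5) → closed; open now [(1,1) g=3 f=9, (2,0) g=3 f=9, (2,2) g=3 f=7, (3,0) g=2 f=9, (3,2) g=2 f=7, (4,0) g=1 f=9, (4,2) g=1 f=7, (5,1) g=1 f=9]
step 2: expand (2,2) (f=7, h=4) → closed; open now [(1,1) g=3 f=9, (1,2) g=4 f=9, (2,0) g=3 f=9, (2,3) g=4 f=7, (3,0) g=2 f=9, (3,2) g=2 f=7, (4,0) g=1 f=9, (4,2) g=1 f=7, (5,1) g=1 f=9]
step 3: expand (2,3) (f=7, h=3) → closed; open now [(1,1) g=3 f=9, (1,2) g=4 f=9, (1,3) g=5 f=9, (2,0) g=3 f=9, (2,4) g=5 f=7, (3,0) g=2 f=9, (3,2) g=2 f=7, (3,3) g=5 f=9, (4,0) g=1 f=9, (4,2) g=1 f=7, (5,1) g=1 f=9]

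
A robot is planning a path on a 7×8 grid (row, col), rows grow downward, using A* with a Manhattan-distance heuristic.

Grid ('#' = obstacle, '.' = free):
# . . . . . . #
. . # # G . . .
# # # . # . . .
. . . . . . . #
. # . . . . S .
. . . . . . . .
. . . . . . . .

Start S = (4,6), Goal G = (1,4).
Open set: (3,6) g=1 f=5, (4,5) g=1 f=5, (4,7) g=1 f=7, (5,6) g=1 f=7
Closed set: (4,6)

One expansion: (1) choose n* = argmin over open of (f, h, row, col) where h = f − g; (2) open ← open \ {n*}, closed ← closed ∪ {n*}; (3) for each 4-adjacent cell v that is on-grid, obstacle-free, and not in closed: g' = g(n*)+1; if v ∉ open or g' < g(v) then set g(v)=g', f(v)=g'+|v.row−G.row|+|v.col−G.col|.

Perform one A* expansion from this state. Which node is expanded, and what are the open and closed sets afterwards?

step 1: expand (3,6) (f=5, h=4) → closed; open now [(2,6) g=2 f=5, (3,5) g=2 f=5, (4,5) g=1 f=5, (4,7) g=1 f=7, (5,6) g=1 f=7]

expanded=(3,6); open=[(2,6) g=2 f=5, (3,5) g=2 f=5, (4,5) g=1 f=5, (4,7) g=1 f=7, (5,6) g=1 f=7]; closed=[(3,6), (4,6)]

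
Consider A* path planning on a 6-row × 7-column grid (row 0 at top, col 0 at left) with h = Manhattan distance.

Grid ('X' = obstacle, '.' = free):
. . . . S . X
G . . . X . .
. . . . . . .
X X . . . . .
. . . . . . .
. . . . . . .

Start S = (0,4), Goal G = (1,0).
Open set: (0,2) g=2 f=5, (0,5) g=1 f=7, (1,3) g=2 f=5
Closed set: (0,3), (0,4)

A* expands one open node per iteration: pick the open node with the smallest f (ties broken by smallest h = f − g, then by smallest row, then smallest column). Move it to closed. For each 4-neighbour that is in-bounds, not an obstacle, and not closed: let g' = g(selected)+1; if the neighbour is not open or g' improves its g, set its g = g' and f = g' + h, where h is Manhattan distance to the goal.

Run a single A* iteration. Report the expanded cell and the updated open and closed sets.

step 1: expand (0,2) (f=5, h=3) → closed; open now [(0,1) g=3 f=5, (0,5) g=1 f=7, (1,2) g=3 f=5, (1,3) g=2 f=5]

expanded=(0,2); open=[(0,1) g=3 f=5, (0,5) g=1 f=7, (1,2) g=3 f=5, (1,3) g=2 f=5]; closed=[(0,2), (0,3), (0,4)]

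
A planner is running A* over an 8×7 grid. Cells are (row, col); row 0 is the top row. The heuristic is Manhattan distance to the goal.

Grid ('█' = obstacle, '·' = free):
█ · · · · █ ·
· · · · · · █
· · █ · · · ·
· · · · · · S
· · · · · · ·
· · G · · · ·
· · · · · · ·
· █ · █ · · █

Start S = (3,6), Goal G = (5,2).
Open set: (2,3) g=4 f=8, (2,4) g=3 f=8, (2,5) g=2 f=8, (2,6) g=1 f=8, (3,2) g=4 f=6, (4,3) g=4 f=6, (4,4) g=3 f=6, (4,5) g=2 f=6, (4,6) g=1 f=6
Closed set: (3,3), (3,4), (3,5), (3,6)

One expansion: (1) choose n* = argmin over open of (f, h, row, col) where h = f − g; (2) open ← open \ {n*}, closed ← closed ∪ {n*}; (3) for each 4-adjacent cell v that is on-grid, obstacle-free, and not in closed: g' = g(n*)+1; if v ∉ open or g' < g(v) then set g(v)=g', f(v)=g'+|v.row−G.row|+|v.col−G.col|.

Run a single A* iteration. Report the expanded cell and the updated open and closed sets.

step 1: expand (3,2) (f=6, h=2) → closed; open now [(2,3) g=4 f=8, (2,4) g=3 f=8, (2,5) g=2 f=8, (2,6) g=1 f=8, (3,1) g=5 f=8, (4,2) g=5 f=6, (4,3) g=4 f=6, (4,4) g=3 f=6, (4,5) g=2 f=6, (4,6) g=1 f=6]

expanded=(3,2); open=[(2,3) g=4 f=8, (2,4) g=3 f=8, (2,5) g=2 f=8, (2,6) g=1 f=8, (3,1) g=5 f=8, (4,2) g=5 f=6, (4,3) g=4 f=6, (4,4) g=3 f=6, (4,5) g=2 f=6, (4,6) g=1 f=6]; closed=[(3,2), (3,3), (3,4), (3,5), (3,6)]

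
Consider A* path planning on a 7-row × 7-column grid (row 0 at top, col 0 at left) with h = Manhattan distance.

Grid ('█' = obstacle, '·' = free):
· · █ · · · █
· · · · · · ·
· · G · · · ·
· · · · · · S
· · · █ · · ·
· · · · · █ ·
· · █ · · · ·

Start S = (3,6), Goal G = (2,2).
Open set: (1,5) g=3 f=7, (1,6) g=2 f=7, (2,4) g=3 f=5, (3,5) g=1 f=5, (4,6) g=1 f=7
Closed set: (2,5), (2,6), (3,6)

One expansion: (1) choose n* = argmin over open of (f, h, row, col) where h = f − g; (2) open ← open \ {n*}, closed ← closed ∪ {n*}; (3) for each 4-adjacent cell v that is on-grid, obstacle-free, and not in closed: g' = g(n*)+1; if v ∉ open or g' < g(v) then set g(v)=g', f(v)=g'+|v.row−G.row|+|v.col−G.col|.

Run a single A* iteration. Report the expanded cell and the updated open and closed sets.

step 1: expand (2,4) (f=5, h=2) → closed; open now [(1,4) g=4 f=7, (1,5) g=3 f=7, (1,6) g=2 f=7, (2,3) g=4 f=5, (3,4) g=4 f=7, (3,5) g=1 f=5, (4,6) g=1 f=7]

expanded=(2,4); open=[(1,4) g=4 f=7, (1,5) g=3 f=7, (1,6) g=2 f=7, (2,3) g=4 f=5, (3,4) g=4 f=7, (3,5) g=1 f=5, (4,6) g=1 f=7]; closed=[(2,4), (2,5), (2,6), (3,6)]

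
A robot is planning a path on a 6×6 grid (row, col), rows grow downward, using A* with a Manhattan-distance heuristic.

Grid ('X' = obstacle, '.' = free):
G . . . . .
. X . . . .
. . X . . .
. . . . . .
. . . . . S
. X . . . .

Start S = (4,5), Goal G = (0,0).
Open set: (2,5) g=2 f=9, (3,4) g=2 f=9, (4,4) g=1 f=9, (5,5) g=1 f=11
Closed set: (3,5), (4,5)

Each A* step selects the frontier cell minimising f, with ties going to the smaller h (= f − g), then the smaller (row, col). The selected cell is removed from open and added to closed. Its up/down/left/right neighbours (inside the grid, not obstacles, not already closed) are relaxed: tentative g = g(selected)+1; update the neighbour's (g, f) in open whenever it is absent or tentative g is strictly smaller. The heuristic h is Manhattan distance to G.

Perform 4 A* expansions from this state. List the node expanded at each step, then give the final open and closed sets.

order=[(2,5) → (1,5) → (0,5) → (0,4)]; open=[(0,3) g=6 f=9, (1,4) g=4 f=9, (2,4) g=3 f=9, (3,4) g=2 f=9, (4,4) g=1 f=9, (5,5) g=1 f=11]; closed=[(0,4), (0,5), (1,5), (2,5), (3,5), (4,5)]

step 1: expand (2,5) (f=9, h=7) → closed; open now [(1,5) g=3 f=9, (2,4) g=3 f=9, (3,4) g=2 f=9, (4,4) g=1 f=9, (5,5) g=1 f=11]
step 2: expand (1,5) (f=9, h=6) → closed; open now [(0,5) g=4 f=9, (1,4) g=4 f=9, (2,4) g=3 f=9, (3,4) g=2 f=9, (4,4) g=1 f=9, (5,5) g=1 f=11]
step 3: expand (0,5) (f=9, h=5) → closed; open now [(0,4) g=5 f=9, (1,4) g=4 f=9, (2,4) g=3 f=9, (3,4) g=2 f=9, (4,4) g=1 f=9, (5,5) g=1 f=11]
step 4: expand (0,4) (f=9, h=4) → closed; open now [(0,3) g=6 f=9, (1,4) g=4 f=9, (2,4) g=3 f=9, (3,4) g=2 f=9, (4,4) g=1 f=9, (5,5) g=1 f=11]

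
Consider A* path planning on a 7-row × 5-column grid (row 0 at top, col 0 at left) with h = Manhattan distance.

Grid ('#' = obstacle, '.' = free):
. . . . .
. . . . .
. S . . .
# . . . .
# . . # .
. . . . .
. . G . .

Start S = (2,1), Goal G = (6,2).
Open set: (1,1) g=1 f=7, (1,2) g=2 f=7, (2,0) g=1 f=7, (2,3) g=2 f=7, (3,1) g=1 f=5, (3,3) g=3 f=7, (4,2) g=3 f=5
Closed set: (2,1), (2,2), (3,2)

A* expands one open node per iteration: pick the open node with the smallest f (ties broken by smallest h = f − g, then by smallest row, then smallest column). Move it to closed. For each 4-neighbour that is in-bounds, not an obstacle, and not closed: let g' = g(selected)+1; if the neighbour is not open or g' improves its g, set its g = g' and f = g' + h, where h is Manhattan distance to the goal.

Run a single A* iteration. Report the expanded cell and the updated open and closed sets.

step 1: expand (4,2) (f=5, h=2) → closed; open now [(1,1) g=1 f=7, (1,2) g=2 f=7, (2,0) g=1 f=7, (2,3) g=2 f=7, (3,1) g=1 f=5, (3,3) g=3 f=7, (4,1) g=4 f=7, (5,2) g=4 f=5]

expanded=(4,2); open=[(1,1) g=1 f=7, (1,2) g=2 f=7, (2,0) g=1 f=7, (2,3) g=2 f=7, (3,1) g=1 f=5, (3,3) g=3 f=7, (4,1) g=4 f=7, (5,2) g=4 f=5]; closed=[(2,1), (2,2), (3,2), (4,2)]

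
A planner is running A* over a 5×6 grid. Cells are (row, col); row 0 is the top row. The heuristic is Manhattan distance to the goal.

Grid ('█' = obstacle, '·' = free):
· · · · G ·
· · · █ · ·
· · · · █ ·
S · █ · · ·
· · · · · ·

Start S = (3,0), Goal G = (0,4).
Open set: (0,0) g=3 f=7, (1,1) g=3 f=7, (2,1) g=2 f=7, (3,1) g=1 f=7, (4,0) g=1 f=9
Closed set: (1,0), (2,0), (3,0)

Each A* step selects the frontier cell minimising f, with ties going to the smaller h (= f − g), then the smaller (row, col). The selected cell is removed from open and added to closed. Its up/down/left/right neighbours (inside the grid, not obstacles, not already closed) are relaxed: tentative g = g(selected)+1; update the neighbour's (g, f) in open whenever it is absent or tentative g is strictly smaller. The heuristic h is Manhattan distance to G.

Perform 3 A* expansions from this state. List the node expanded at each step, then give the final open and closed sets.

step 1: expand (0,0) (f=7, h=4) → closed; open now [(0,1) g=4 f=7, (1,1) g=3 f=7, (2,1) g=2 f=7, (3,1) g=1 f=7, (4,0) g=1 f=9]
step 2: expand (0,1) (f=7, h=3) → closed; open now [(0,2) g=5 f=7, (1,1) g=3 f=7, (2,1) g=2 f=7, (3,1) g=1 f=7, (4,0) g=1 f=9]
step 3: expand (0,2) (f=7, h=2) → closed; open now [(0,3) g=6 f=7, (1,1) g=3 f=7, (1,2) g=6 f=9, (2,1) g=2 f=7, (3,1) g=1 f=7, (4,0) g=1 f=9]

order=[(0,0) → (0,1) → (0,2)]; open=[(0,3) g=6 f=7, (1,1) g=3 f=7, (1,2) g=6 f=9, (2,1) g=2 f=7, (3,1) g=1 f=7, (4,0) g=1 f=9]; closed=[(0,0), (0,1), (0,2), (1,0), (2,0), (3,0)]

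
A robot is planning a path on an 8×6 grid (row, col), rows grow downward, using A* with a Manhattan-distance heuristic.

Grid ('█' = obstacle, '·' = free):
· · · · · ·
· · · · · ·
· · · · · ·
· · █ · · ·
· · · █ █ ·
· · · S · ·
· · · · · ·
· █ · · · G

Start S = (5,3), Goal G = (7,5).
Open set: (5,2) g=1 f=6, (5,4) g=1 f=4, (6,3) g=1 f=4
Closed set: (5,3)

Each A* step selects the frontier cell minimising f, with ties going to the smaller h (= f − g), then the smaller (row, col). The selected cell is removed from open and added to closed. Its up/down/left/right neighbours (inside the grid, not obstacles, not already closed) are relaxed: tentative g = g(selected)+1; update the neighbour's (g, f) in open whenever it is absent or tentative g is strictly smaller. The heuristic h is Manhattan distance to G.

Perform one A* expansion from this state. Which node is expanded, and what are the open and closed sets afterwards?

step 1: expand (5,4) (f=4, h=3) → closed; open now [(5,2) g=1 f=6, (5,5) g=2 f=4, (6,3) g=1 f=4, (6,4) g=2 f=4]

expanded=(5,4); open=[(5,2) g=1 f=6, (5,5) g=2 f=4, (6,3) g=1 f=4, (6,4) g=2 f=4]; closed=[(5,3), (5,4)]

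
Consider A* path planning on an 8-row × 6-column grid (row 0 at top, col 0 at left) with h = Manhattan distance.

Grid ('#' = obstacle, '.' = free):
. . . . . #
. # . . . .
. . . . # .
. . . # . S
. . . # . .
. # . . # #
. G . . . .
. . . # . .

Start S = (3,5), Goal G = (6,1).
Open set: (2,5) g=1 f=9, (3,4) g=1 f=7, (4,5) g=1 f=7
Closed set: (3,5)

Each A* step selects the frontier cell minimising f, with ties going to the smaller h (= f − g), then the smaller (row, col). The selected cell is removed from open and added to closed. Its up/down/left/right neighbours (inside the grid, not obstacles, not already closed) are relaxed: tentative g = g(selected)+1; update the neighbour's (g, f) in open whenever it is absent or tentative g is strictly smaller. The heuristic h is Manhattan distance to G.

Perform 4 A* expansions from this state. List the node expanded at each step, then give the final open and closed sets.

order=[(3,4) → (4,4) → (4,5) → (2,5)]; open=[(1,5) g=2 f=11]; closed=[(2,5), (3,4), (3,5), (4,4), (4,5)]

step 1: expand (3,4) (f=7, h=6) → closed; open now [(2,5) g=1 f=9, (4,4) g=2 f=7, (4,5) g=1 f=7]
step 2: expand (4,4) (f=7, h=5) → closed; open now [(2,5) g=1 f=9, (4,5) g=1 f=7]
step 3: expand (4,5) (f=7, h=6) → closed; open now [(2,5) g=1 f=9]
step 4: expand (2,5) (f=9, h=8) → closed; open now [(1,5) g=2 f=11]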